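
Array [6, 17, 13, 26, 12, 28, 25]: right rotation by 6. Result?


Right rotate by 6: [17, 13, 26, 12, 28, 25, 6]


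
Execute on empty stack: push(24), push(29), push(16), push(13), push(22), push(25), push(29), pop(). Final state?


push(24) -> [24]
push(29) -> [24, 29]
push(16) -> [24, 29, 16]
push(13) -> [24, 29, 16, 13]
push(22) -> [24, 29, 16, 13, 22]
push(25) -> [24, 29, 16, 13, 22, 25]
push(29) -> [24, 29, 16, 13, 22, 25, 29]
pop() returns 29 -> [24, 29, 16, 13, 22, 25]
Final stack (bottom to top): [24, 29, 16, 13, 22, 25]


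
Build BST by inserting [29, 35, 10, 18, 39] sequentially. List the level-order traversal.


Root = 29; build tree by BST insertion.
Level-Order traversal: [29, 10, 35, 18, 39]


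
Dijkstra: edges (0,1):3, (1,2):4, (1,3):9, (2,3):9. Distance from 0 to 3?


Dijkstra from 0:
Distances: {0: 0, 1: 3, 2: 7, 3: 12}
Shortest distance to 3 = 12, path = [0, 1, 3]


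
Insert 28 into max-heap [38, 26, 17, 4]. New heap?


Append 28: [38, 26, 17, 4, 28]
Bubble up: swap idx 4(28) with idx 1(26)
Result: [38, 28, 17, 4, 26]


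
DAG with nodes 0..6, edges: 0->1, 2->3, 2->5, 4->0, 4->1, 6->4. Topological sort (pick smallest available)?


Kahn's algorithm, process smallest node first
Order: [2, 3, 5, 6, 4, 0, 1]


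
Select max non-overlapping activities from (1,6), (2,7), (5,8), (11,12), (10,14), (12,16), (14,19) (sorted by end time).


Greedy: pick earliest-ending, then skip overlaps.
Selected (3 activities): [(1, 6), (11, 12), (12, 16)]


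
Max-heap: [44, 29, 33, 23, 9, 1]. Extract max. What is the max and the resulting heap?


Max = 44
Replace root with last, heapify down
Resulting heap: [33, 29, 1, 23, 9]


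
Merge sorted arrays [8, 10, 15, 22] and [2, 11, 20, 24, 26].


Compare heads, take smaller each step.
Merged: [2, 8, 10, 11, 15, 20, 22, 24, 26]


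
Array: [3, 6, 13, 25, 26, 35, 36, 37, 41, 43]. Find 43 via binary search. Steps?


Search for 43:
[0,9] mid=4 arr[4]=26
[5,9] mid=7 arr[7]=37
[8,9] mid=8 arr[8]=41
[9,9] mid=9 arr[9]=43
Total: 4 comparisons


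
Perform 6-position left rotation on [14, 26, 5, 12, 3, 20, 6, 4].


Left rotate by 6: [6, 4, 14, 26, 5, 12, 3, 20]


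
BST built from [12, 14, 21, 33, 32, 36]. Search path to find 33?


BST root = 12
Search for 33: compare at each node
Path: [12, 14, 21, 33]


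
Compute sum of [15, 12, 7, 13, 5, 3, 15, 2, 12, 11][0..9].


Prefix sums: [0, 15, 27, 34, 47, 52, 55, 70, 72, 84, 95]
Sum[0..9] = prefix[10] - prefix[0] = 95 - 0 = 95


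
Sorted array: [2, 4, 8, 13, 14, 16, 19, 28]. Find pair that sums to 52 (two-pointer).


Two pointers: lo=0, hi=7
No pair sums to 52


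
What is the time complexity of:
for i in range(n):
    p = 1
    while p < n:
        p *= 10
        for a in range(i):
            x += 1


Per nesting level: O(n) * O(log n) * O(n) [triangular over i] = O(n^2 log n)
Complexity: O(n^2 log n)


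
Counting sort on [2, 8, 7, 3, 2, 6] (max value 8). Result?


Count array: [0, 0, 2, 1, 0, 0, 1, 1, 1]
Reconstruct: [2, 2, 3, 6, 7, 8]


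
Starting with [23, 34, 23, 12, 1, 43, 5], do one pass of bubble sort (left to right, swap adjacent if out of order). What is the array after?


After one pass: [23, 23, 12, 1, 34, 5, 43]


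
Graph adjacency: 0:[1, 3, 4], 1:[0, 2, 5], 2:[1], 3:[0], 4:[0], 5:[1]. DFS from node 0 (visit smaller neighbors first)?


DFS stack-based: start with [0]
Visit order: [0, 1, 2, 5, 3, 4]


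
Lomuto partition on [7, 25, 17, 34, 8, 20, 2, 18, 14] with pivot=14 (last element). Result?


Elements <= 14 go left of pivot.
Result: [7, 8, 2, 14, 25, 20, 17, 18, 34], pivot at index 3


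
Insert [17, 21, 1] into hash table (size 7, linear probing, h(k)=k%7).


Insertions: 17->slot 3; 21->slot 0; 1->slot 1
Table: [21, 1, None, 17, None, None, None]


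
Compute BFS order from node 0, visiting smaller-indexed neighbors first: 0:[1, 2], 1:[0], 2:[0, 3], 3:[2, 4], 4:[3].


BFS queue: start with [0]
Visit order: [0, 1, 2, 3, 4]


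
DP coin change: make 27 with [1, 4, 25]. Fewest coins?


dp[0]=0; dp[i]=1+min(dp[i-c] for c in coins)
...dp[22]=7, dp[23]=8, dp[24]=6, dp[25]=1, dp[26]=2, dp[27]=3
Minimum coins for 27 = 3


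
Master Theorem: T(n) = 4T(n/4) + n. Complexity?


a=4, b=4, c=1. log_4(4)=1 = c=1. Case 2: O(n^c log n) = O(n log n)
Complexity: O(n log n)


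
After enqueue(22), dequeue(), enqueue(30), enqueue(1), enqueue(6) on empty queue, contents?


enqueue(22) -> [22]
dequeue() returns 22 -> []
enqueue(30) -> [30]
enqueue(1) -> [30, 1]
enqueue(6) -> [30, 1, 6]
Final queue (front to back): [30, 1, 6]


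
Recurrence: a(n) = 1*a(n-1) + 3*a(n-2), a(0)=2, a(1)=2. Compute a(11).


Build bottom-up:
...a(9)=2318, a(10)=5366, a(11)=1*5366+3*2318=12320


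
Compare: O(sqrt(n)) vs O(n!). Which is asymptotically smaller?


sublinear grows slower than factorial
O(sqrt(n)) is asymptotically smaller; O(n!) grows faster


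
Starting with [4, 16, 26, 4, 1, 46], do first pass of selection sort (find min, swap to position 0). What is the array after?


After one pass: [1, 16, 26, 4, 4, 46]


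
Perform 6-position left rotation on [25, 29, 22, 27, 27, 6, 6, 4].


Left rotate by 6: [6, 4, 25, 29, 22, 27, 27, 6]


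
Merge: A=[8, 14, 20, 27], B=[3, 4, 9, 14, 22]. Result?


Compare heads, take smaller each step.
Merged: [3, 4, 8, 9, 14, 14, 20, 22, 27]


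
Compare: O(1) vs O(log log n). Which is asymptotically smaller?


constant grows slower than double-logarithmic
O(1) is asymptotically smaller; O(log log n) grows faster


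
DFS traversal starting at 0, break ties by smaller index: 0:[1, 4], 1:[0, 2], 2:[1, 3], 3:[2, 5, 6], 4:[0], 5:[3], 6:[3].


DFS stack-based: start with [0]
Visit order: [0, 1, 2, 3, 5, 6, 4]


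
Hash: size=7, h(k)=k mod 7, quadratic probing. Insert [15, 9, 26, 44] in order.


Insertions: 15->slot 1; 9->slot 2; 26->slot 5; 44->slot 3
Table: [None, 15, 9, 44, None, 26, None]


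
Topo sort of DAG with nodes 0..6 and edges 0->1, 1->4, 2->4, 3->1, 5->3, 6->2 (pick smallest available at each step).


Kahn's algorithm, process smallest node first
Order: [0, 5, 3, 1, 6, 2, 4]


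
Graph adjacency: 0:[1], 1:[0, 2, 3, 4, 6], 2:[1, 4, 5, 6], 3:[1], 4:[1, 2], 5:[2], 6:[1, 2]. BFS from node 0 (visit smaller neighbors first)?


BFS queue: start with [0]
Visit order: [0, 1, 2, 3, 4, 6, 5]


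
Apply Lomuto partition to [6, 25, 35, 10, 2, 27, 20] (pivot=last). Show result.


Elements <= 20 go left of pivot.
Result: [6, 10, 2, 20, 35, 27, 25], pivot at index 3


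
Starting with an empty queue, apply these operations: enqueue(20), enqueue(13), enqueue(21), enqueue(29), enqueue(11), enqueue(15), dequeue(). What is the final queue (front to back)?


enqueue(20) -> [20]
enqueue(13) -> [20, 13]
enqueue(21) -> [20, 13, 21]
enqueue(29) -> [20, 13, 21, 29]
enqueue(11) -> [20, 13, 21, 29, 11]
enqueue(15) -> [20, 13, 21, 29, 11, 15]
dequeue() returns 20 -> [13, 21, 29, 11, 15]
Final queue (front to back): [13, 21, 29, 11, 15]


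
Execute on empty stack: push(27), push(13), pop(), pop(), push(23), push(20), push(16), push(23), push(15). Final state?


push(27) -> [27]
push(13) -> [27, 13]
pop() returns 13 -> [27]
pop() returns 27 -> []
push(23) -> [23]
push(20) -> [23, 20]
push(16) -> [23, 20, 16]
push(23) -> [23, 20, 16, 23]
push(15) -> [23, 20, 16, 23, 15]
Final stack (bottom to top): [23, 20, 16, 23, 15]


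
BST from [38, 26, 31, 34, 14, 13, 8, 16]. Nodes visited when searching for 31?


BST root = 38
Search for 31: compare at each node
Path: [38, 26, 31]


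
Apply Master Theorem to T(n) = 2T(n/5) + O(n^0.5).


a=2, b=5, c=0.5. log_5(2)=0.431 < c=0.5. Case 3: O(n^c) = O(sqrt(n))
Complexity: O(sqrt(n))


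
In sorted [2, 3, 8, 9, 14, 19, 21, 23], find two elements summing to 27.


Two pointers: lo=0, hi=7
Found pair: (8, 19) summing to 27


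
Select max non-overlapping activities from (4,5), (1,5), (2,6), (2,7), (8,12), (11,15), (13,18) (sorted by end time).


Greedy: pick earliest-ending, then skip overlaps.
Selected (3 activities): [(4, 5), (8, 12), (13, 18)]


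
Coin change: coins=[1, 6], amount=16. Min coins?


dp[0]=0; dp[i]=1+min(dp[i-c] for c in coins)
...dp[11]=6, dp[12]=2, dp[13]=3, dp[14]=4, dp[15]=5, dp[16]=6
Minimum coins for 16 = 6


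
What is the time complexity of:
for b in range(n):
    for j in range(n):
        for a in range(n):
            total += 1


Per nesting level: O(n) * O(n) * O(n) = O(n^3)
Complexity: O(n^3)


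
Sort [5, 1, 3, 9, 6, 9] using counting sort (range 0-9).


Count array: [0, 1, 0, 1, 0, 1, 1, 0, 0, 2]
Reconstruct: [1, 3, 5, 6, 9, 9]


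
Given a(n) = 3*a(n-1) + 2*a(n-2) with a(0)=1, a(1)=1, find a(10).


Build bottom-up:
...a(8)=9805, a(9)=34921, a(10)=3*34921+2*9805=124373


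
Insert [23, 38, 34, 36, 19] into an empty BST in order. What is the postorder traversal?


Root = 23; build tree by BST insertion.
Postorder traversal: [19, 36, 34, 38, 23]


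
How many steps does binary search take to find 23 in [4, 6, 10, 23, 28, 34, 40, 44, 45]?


Search for 23:
[0,8] mid=4 arr[4]=28
[0,3] mid=1 arr[1]=6
[2,3] mid=2 arr[2]=10
[3,3] mid=3 arr[3]=23
Total: 4 comparisons


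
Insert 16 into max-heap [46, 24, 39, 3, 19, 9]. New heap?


Append 16: [46, 24, 39, 3, 19, 9, 16]
Bubble up: no swaps needed
Result: [46, 24, 39, 3, 19, 9, 16]


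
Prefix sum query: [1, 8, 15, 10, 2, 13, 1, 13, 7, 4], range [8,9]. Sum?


Prefix sums: [0, 1, 9, 24, 34, 36, 49, 50, 63, 70, 74]
Sum[8..9] = prefix[10] - prefix[8] = 74 - 63 = 11


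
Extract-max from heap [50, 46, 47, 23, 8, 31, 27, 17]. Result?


Max = 50
Replace root with last, heapify down
Resulting heap: [47, 46, 31, 23, 8, 17, 27]


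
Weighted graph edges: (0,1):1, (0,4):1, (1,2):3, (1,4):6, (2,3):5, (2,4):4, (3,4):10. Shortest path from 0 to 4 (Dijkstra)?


Dijkstra from 0:
Distances: {0: 0, 1: 1, 2: 4, 3: 9, 4: 1}
Shortest distance to 4 = 1, path = [0, 4]


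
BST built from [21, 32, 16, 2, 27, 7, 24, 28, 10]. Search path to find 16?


BST root = 21
Search for 16: compare at each node
Path: [21, 16]


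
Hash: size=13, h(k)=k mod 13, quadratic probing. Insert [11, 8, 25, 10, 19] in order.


Insertions: 11->slot 11; 8->slot 8; 25->slot 12; 10->slot 10; 19->slot 6
Table: [None, None, None, None, None, None, 19, None, 8, None, 10, 11, 25]


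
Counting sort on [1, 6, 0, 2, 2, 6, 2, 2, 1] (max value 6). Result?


Count array: [1, 2, 4, 0, 0, 0, 2]
Reconstruct: [0, 1, 1, 2, 2, 2, 2, 6, 6]


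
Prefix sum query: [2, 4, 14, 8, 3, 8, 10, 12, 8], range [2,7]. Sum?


Prefix sums: [0, 2, 6, 20, 28, 31, 39, 49, 61, 69]
Sum[2..7] = prefix[8] - prefix[2] = 61 - 6 = 55


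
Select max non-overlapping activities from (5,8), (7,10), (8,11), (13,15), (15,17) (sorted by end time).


Greedy: pick earliest-ending, then skip overlaps.
Selected (4 activities): [(5, 8), (8, 11), (13, 15), (15, 17)]


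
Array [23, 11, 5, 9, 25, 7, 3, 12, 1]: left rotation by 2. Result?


Left rotate by 2: [5, 9, 25, 7, 3, 12, 1, 23, 11]


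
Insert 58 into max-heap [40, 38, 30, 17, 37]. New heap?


Append 58: [40, 38, 30, 17, 37, 58]
Bubble up: swap idx 5(58) with idx 2(30); swap idx 2(58) with idx 0(40)
Result: [58, 38, 40, 17, 37, 30]


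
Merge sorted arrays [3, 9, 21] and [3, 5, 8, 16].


Compare heads, take smaller each step.
Merged: [3, 3, 5, 8, 9, 16, 21]


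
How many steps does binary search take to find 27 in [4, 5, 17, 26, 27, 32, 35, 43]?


Search for 27:
[0,7] mid=3 arr[3]=26
[4,7] mid=5 arr[5]=32
[4,4] mid=4 arr[4]=27
Total: 3 comparisons


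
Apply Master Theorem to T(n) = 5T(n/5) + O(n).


a=5, b=5, c=1. log_5(5)=1 = c=1. Case 2: O(n^c log n) = O(n log n)
Complexity: O(n log n)


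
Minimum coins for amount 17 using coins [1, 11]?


dp[0]=0; dp[i]=1+min(dp[i-c] for c in coins)
...dp[12]=2, dp[13]=3, dp[14]=4, dp[15]=5, dp[16]=6, dp[17]=7
Minimum coins for 17 = 7


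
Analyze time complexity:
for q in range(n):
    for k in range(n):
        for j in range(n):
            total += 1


Per nesting level: O(n) * O(n) * O(n) = O(n^3)
Complexity: O(n^3)


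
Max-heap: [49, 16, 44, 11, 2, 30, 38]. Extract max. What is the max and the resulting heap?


Max = 49
Replace root with last, heapify down
Resulting heap: [44, 16, 38, 11, 2, 30]


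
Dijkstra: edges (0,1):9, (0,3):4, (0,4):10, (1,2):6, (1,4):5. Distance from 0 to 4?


Dijkstra from 0:
Distances: {0: 0, 1: 9, 2: 15, 3: 4, 4: 10}
Shortest distance to 4 = 10, path = [0, 4]


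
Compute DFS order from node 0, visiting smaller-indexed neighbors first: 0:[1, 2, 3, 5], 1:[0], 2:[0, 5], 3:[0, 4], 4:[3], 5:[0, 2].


DFS stack-based: start with [0]
Visit order: [0, 1, 2, 5, 3, 4]


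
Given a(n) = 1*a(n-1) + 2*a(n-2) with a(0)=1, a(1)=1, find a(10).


Build bottom-up:
...a(8)=171, a(9)=341, a(10)=1*341+2*171=683


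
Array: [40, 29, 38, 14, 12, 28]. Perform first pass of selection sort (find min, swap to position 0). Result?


After one pass: [12, 29, 38, 14, 40, 28]


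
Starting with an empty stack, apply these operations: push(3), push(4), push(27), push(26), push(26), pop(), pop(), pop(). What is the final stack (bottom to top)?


push(3) -> [3]
push(4) -> [3, 4]
push(27) -> [3, 4, 27]
push(26) -> [3, 4, 27, 26]
push(26) -> [3, 4, 27, 26, 26]
pop() returns 26 -> [3, 4, 27, 26]
pop() returns 26 -> [3, 4, 27]
pop() returns 27 -> [3, 4]
Final stack (bottom to top): [3, 4]


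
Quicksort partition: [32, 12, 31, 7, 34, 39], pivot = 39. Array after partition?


Elements <= 39 go left of pivot.
Result: [32, 12, 31, 7, 34, 39], pivot at index 5


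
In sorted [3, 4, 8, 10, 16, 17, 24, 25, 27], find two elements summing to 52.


Two pointers: lo=0, hi=8
Found pair: (25, 27) summing to 52


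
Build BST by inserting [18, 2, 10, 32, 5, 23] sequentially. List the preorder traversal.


Root = 18; build tree by BST insertion.
Preorder traversal: [18, 2, 10, 5, 32, 23]


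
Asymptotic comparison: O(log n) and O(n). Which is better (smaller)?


logarithmic grows slower than linear
O(log n) is asymptotically smaller; O(n) grows faster


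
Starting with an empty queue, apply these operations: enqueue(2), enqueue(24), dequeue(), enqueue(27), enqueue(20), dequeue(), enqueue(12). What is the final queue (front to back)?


enqueue(2) -> [2]
enqueue(24) -> [2, 24]
dequeue() returns 2 -> [24]
enqueue(27) -> [24, 27]
enqueue(20) -> [24, 27, 20]
dequeue() returns 24 -> [27, 20]
enqueue(12) -> [27, 20, 12]
Final queue (front to back): [27, 20, 12]


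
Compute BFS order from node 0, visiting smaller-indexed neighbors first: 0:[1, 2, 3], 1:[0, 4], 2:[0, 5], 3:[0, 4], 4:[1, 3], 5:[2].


BFS queue: start with [0]
Visit order: [0, 1, 2, 3, 4, 5]


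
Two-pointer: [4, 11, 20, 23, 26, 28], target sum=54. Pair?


Two pointers: lo=0, hi=5
Found pair: (26, 28) summing to 54


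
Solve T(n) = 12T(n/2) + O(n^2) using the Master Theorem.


a=12, b=2, c=2. log_2(12)=3.585 > c=2. Case 1: O(n^log_b(a)) = O(n^3.585)
Complexity: O(n^3.585)


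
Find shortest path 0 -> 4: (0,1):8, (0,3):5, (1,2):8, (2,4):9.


Dijkstra from 0:
Distances: {0: 0, 1: 8, 2: 16, 3: 5, 4: 25}
Shortest distance to 4 = 25, path = [0, 1, 2, 4]


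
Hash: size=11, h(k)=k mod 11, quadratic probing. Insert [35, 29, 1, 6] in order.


Insertions: 35->slot 2; 29->slot 7; 1->slot 1; 6->slot 6
Table: [None, 1, 35, None, None, None, 6, 29, None, None, None]


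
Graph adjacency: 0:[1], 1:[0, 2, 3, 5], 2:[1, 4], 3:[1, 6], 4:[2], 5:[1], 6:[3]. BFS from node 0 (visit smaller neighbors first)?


BFS queue: start with [0]
Visit order: [0, 1, 2, 3, 5, 4, 6]


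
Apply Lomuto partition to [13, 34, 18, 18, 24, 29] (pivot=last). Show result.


Elements <= 29 go left of pivot.
Result: [13, 18, 18, 24, 29, 34], pivot at index 4


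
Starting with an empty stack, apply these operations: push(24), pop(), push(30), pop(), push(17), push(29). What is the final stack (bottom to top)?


push(24) -> [24]
pop() returns 24 -> []
push(30) -> [30]
pop() returns 30 -> []
push(17) -> [17]
push(29) -> [17, 29]
Final stack (bottom to top): [17, 29]


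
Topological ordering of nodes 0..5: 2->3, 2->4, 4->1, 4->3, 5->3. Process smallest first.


Kahn's algorithm, process smallest node first
Order: [0, 2, 4, 1, 5, 3]


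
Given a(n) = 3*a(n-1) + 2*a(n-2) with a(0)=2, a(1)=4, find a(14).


Build bottom-up:
...a(12)=5175848, a(13)=18434056, a(14)=3*18434056+2*5175848=65653864


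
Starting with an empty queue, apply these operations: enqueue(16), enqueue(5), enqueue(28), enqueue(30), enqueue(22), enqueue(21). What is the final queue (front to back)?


enqueue(16) -> [16]
enqueue(5) -> [16, 5]
enqueue(28) -> [16, 5, 28]
enqueue(30) -> [16, 5, 28, 30]
enqueue(22) -> [16, 5, 28, 30, 22]
enqueue(21) -> [16, 5, 28, 30, 22, 21]
Final queue (front to back): [16, 5, 28, 30, 22, 21]


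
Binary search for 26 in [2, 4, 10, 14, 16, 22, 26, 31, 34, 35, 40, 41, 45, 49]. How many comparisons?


Search for 26:
[0,13] mid=6 arr[6]=26
Total: 1 comparisons


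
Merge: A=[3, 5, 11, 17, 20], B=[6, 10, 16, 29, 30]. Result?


Compare heads, take smaller each step.
Merged: [3, 5, 6, 10, 11, 16, 17, 20, 29, 30]


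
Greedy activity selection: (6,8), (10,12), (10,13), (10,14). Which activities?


Greedy: pick earliest-ending, then skip overlaps.
Selected (2 activities): [(6, 8), (10, 12)]


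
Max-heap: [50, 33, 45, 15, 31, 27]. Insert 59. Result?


Append 59: [50, 33, 45, 15, 31, 27, 59]
Bubble up: swap idx 6(59) with idx 2(45); swap idx 2(59) with idx 0(50)
Result: [59, 33, 50, 15, 31, 27, 45]


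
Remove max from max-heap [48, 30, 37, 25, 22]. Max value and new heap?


Max = 48
Replace root with last, heapify down
Resulting heap: [37, 30, 22, 25]


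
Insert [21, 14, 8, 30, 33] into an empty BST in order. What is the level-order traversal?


Root = 21; build tree by BST insertion.
Level-Order traversal: [21, 14, 30, 8, 33]


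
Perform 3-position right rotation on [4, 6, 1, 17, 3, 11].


Right rotate by 3: [17, 3, 11, 4, 6, 1]


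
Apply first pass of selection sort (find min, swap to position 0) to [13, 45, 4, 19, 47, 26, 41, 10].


After one pass: [4, 45, 13, 19, 47, 26, 41, 10]


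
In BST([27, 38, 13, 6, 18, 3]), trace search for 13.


BST root = 27
Search for 13: compare at each node
Path: [27, 13]


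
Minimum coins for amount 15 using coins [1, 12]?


dp[0]=0; dp[i]=1+min(dp[i-c] for c in coins)
...dp[10]=10, dp[11]=11, dp[12]=1, dp[13]=2, dp[14]=3, dp[15]=4
Minimum coins for 15 = 4


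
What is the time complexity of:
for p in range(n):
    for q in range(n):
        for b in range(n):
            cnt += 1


Per nesting level: O(n) * O(n) * O(n) = O(n^3)
Complexity: O(n^3)


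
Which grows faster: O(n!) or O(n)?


linear grows slower than factorial
O(n) is asymptotically smaller; O(n!) grows faster


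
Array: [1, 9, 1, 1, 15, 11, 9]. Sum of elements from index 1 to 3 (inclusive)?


Prefix sums: [0, 1, 10, 11, 12, 27, 38, 47]
Sum[1..3] = prefix[4] - prefix[1] = 12 - 1 = 11


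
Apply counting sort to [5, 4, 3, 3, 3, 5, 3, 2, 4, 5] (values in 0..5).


Count array: [0, 0, 1, 4, 2, 3]
Reconstruct: [2, 3, 3, 3, 3, 4, 4, 5, 5, 5]


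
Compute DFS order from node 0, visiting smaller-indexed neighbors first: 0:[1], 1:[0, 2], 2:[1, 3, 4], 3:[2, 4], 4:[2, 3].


DFS stack-based: start with [0]
Visit order: [0, 1, 2, 3, 4]


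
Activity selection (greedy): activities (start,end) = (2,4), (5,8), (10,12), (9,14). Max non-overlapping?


Greedy: pick earliest-ending, then skip overlaps.
Selected (3 activities): [(2, 4), (5, 8), (10, 12)]


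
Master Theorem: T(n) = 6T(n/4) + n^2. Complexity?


a=6, b=4, c=2. log_4(6)=1.292 < c=2. Case 3: O(n^c) = O(n^2)
Complexity: O(n^2)


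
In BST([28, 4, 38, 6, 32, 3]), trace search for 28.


BST root = 28
Search for 28: compare at each node
Path: [28]


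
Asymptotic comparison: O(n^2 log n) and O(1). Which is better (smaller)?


constant grows slower than n^2 log n
O(1) is asymptotically smaller; O(n^2 log n) grows faster


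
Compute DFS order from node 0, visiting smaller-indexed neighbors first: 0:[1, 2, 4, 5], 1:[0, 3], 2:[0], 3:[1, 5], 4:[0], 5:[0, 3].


DFS stack-based: start with [0]
Visit order: [0, 1, 3, 5, 2, 4]


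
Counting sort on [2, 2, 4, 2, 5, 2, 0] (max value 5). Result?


Count array: [1, 0, 4, 0, 1, 1]
Reconstruct: [0, 2, 2, 2, 2, 4, 5]


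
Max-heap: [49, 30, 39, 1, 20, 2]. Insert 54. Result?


Append 54: [49, 30, 39, 1, 20, 2, 54]
Bubble up: swap idx 6(54) with idx 2(39); swap idx 2(54) with idx 0(49)
Result: [54, 30, 49, 1, 20, 2, 39]


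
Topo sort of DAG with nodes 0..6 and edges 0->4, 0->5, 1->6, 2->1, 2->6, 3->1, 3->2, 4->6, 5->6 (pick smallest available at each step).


Kahn's algorithm, process smallest node first
Order: [0, 3, 2, 1, 4, 5, 6]


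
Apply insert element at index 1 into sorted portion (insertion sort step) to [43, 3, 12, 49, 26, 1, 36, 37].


After one pass: [3, 43, 12, 49, 26, 1, 36, 37]


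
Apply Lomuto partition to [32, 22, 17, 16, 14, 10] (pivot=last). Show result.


Elements <= 10 go left of pivot.
Result: [10, 22, 17, 16, 14, 32], pivot at index 0


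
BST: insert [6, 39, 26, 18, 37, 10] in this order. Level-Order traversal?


Root = 6; build tree by BST insertion.
Level-Order traversal: [6, 39, 26, 18, 37, 10]


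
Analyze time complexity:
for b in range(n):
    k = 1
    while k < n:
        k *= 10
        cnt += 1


Per nesting level: O(n) * O(log n) = O(n log n)
Complexity: O(n log n)


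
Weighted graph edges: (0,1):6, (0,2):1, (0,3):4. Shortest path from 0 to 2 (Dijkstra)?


Dijkstra from 0:
Distances: {0: 0, 1: 6, 2: 1, 3: 4}
Shortest distance to 2 = 1, path = [0, 2]


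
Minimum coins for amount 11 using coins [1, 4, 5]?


dp[0]=0; dp[i]=1+min(dp[i-c] for c in coins)
...dp[6]=2, dp[7]=3, dp[8]=2, dp[9]=2, dp[10]=2, dp[11]=3
Minimum coins for 11 = 3


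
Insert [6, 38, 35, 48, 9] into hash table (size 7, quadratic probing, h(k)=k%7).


Insertions: 6->slot 6; 38->slot 3; 35->slot 0; 48->slot 1; 9->slot 2
Table: [35, 48, 9, 38, None, None, 6]


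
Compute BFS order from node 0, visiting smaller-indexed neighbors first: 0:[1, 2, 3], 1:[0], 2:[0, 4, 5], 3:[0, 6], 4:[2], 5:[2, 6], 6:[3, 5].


BFS queue: start with [0]
Visit order: [0, 1, 2, 3, 4, 5, 6]


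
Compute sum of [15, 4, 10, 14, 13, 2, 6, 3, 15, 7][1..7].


Prefix sums: [0, 15, 19, 29, 43, 56, 58, 64, 67, 82, 89]
Sum[1..7] = prefix[8] - prefix[1] = 67 - 15 = 52


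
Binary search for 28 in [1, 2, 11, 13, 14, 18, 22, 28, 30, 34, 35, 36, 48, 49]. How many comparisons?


Search for 28:
[0,13] mid=6 arr[6]=22
[7,13] mid=10 arr[10]=35
[7,9] mid=8 arr[8]=30
[7,7] mid=7 arr[7]=28
Total: 4 comparisons


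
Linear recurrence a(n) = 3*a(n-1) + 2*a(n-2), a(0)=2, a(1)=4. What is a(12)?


Build bottom-up:
...a(10)=408040, a(11)=1453256, a(12)=3*1453256+2*408040=5175848


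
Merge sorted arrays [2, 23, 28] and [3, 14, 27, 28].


Compare heads, take smaller each step.
Merged: [2, 3, 14, 23, 27, 28, 28]


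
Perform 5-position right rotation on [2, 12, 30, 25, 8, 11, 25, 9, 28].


Right rotate by 5: [8, 11, 25, 9, 28, 2, 12, 30, 25]


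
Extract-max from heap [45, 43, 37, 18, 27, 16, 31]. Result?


Max = 45
Replace root with last, heapify down
Resulting heap: [43, 31, 37, 18, 27, 16]


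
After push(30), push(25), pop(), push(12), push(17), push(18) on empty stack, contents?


push(30) -> [30]
push(25) -> [30, 25]
pop() returns 25 -> [30]
push(12) -> [30, 12]
push(17) -> [30, 12, 17]
push(18) -> [30, 12, 17, 18]
Final stack (bottom to top): [30, 12, 17, 18]


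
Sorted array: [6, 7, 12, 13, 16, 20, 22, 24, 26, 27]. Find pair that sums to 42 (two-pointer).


Two pointers: lo=0, hi=9
Found pair: (16, 26) summing to 42


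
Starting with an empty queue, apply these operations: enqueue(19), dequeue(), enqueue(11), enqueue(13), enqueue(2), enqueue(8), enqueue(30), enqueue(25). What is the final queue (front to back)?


enqueue(19) -> [19]
dequeue() returns 19 -> []
enqueue(11) -> [11]
enqueue(13) -> [11, 13]
enqueue(2) -> [11, 13, 2]
enqueue(8) -> [11, 13, 2, 8]
enqueue(30) -> [11, 13, 2, 8, 30]
enqueue(25) -> [11, 13, 2, 8, 30, 25]
Final queue (front to back): [11, 13, 2, 8, 30, 25]


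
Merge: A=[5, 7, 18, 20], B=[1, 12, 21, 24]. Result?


Compare heads, take smaller each step.
Merged: [1, 5, 7, 12, 18, 20, 21, 24]


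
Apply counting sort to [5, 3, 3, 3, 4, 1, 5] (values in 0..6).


Count array: [0, 1, 0, 3, 1, 2, 0]
Reconstruct: [1, 3, 3, 3, 4, 5, 5]


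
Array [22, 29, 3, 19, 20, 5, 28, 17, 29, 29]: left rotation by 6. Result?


Left rotate by 6: [28, 17, 29, 29, 22, 29, 3, 19, 20, 5]


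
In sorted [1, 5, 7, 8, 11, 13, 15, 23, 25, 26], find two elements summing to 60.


Two pointers: lo=0, hi=9
No pair sums to 60


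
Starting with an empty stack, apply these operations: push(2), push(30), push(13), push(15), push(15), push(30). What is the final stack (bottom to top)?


push(2) -> [2]
push(30) -> [2, 30]
push(13) -> [2, 30, 13]
push(15) -> [2, 30, 13, 15]
push(15) -> [2, 30, 13, 15, 15]
push(30) -> [2, 30, 13, 15, 15, 30]
Final stack (bottom to top): [2, 30, 13, 15, 15, 30]


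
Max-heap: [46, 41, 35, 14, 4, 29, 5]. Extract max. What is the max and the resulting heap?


Max = 46
Replace root with last, heapify down
Resulting heap: [41, 14, 35, 5, 4, 29]


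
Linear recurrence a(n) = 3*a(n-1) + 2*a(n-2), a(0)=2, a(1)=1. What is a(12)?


Build bottom-up:
...a(10)=169099, a(11)=602255, a(12)=3*602255+2*169099=2144963


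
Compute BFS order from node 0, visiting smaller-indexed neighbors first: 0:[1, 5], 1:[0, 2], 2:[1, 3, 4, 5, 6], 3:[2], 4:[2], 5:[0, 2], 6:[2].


BFS queue: start with [0]
Visit order: [0, 1, 5, 2, 3, 4, 6]


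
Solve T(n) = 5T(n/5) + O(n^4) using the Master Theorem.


a=5, b=5, c=4. log_5(5)=1 < c=4. Case 3: O(n^c) = O(n^4)
Complexity: O(n^4)


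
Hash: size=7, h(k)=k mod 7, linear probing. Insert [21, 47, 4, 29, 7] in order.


Insertions: 21->slot 0; 47->slot 5; 4->slot 4; 29->slot 1; 7->slot 2
Table: [21, 29, 7, None, 4, 47, None]


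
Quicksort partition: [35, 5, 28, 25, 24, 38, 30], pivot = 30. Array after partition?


Elements <= 30 go left of pivot.
Result: [5, 28, 25, 24, 30, 38, 35], pivot at index 4


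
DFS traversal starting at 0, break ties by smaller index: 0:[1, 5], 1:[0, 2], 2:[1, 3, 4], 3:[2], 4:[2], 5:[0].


DFS stack-based: start with [0]
Visit order: [0, 1, 2, 3, 4, 5]


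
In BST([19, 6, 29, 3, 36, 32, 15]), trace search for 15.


BST root = 19
Search for 15: compare at each node
Path: [19, 6, 15]


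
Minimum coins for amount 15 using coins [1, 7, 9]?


dp[0]=0; dp[i]=1+min(dp[i-c] for c in coins)
...dp[10]=2, dp[11]=3, dp[12]=4, dp[13]=5, dp[14]=2, dp[15]=3
Minimum coins for 15 = 3


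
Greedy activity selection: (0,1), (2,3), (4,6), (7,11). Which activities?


Greedy: pick earliest-ending, then skip overlaps.
Selected (4 activities): [(0, 1), (2, 3), (4, 6), (7, 11)]


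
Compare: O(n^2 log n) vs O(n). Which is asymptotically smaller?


linear grows slower than n^2 log n
O(n) is asymptotically smaller; O(n^2 log n) grows faster


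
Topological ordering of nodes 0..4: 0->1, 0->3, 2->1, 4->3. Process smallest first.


Kahn's algorithm, process smallest node first
Order: [0, 2, 1, 4, 3]


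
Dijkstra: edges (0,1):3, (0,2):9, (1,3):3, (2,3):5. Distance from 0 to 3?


Dijkstra from 0:
Distances: {0: 0, 1: 3, 2: 9, 3: 6}
Shortest distance to 3 = 6, path = [0, 1, 3]


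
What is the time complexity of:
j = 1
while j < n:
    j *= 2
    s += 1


Per nesting level: O(log n) = O(log n)
Complexity: O(log n)


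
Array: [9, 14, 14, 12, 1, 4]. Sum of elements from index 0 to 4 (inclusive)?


Prefix sums: [0, 9, 23, 37, 49, 50, 54]
Sum[0..4] = prefix[5] - prefix[0] = 50 - 0 = 50


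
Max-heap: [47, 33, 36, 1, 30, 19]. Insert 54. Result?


Append 54: [47, 33, 36, 1, 30, 19, 54]
Bubble up: swap idx 6(54) with idx 2(36); swap idx 2(54) with idx 0(47)
Result: [54, 33, 47, 1, 30, 19, 36]


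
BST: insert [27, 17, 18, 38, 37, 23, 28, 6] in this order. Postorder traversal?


Root = 27; build tree by BST insertion.
Postorder traversal: [6, 23, 18, 17, 28, 37, 38, 27]


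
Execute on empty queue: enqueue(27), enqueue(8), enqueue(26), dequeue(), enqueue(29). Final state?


enqueue(27) -> [27]
enqueue(8) -> [27, 8]
enqueue(26) -> [27, 8, 26]
dequeue() returns 27 -> [8, 26]
enqueue(29) -> [8, 26, 29]
Final queue (front to back): [8, 26, 29]


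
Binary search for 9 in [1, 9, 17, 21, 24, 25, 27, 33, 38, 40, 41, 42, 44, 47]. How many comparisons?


Search for 9:
[0,13] mid=6 arr[6]=27
[0,5] mid=2 arr[2]=17
[0,1] mid=0 arr[0]=1
[1,1] mid=1 arr[1]=9
Total: 4 comparisons


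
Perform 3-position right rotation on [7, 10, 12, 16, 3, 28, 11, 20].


Right rotate by 3: [28, 11, 20, 7, 10, 12, 16, 3]


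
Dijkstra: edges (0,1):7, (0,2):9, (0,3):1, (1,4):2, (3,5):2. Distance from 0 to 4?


Dijkstra from 0:
Distances: {0: 0, 1: 7, 2: 9, 3: 1, 4: 9, 5: 3}
Shortest distance to 4 = 9, path = [0, 1, 4]


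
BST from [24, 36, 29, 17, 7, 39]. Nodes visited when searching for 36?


BST root = 24
Search for 36: compare at each node
Path: [24, 36]


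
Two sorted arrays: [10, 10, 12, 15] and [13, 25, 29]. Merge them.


Compare heads, take smaller each step.
Merged: [10, 10, 12, 13, 15, 25, 29]


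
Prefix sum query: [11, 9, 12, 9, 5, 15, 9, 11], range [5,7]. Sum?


Prefix sums: [0, 11, 20, 32, 41, 46, 61, 70, 81]
Sum[5..7] = prefix[8] - prefix[5] = 81 - 46 = 35


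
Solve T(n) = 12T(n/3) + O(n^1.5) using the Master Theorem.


a=12, b=3, c=1.5. log_3(12)=2.262 > c=1.5. Case 1: O(n^log_b(a)) = O(n^2.262)
Complexity: O(n^2.262)


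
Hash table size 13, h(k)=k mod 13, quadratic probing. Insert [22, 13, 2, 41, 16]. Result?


Insertions: 22->slot 9; 13->slot 0; 2->slot 2; 41->slot 3; 16->slot 4
Table: [13, None, 2, 41, 16, None, None, None, None, 22, None, None, None]


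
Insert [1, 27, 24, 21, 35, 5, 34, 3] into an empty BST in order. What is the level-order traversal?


Root = 1; build tree by BST insertion.
Level-Order traversal: [1, 27, 24, 35, 21, 34, 5, 3]


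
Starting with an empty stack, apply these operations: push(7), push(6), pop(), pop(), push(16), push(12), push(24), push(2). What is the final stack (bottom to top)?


push(7) -> [7]
push(6) -> [7, 6]
pop() returns 6 -> [7]
pop() returns 7 -> []
push(16) -> [16]
push(12) -> [16, 12]
push(24) -> [16, 12, 24]
push(2) -> [16, 12, 24, 2]
Final stack (bottom to top): [16, 12, 24, 2]


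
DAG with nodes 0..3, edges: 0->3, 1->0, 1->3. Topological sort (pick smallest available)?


Kahn's algorithm, process smallest node first
Order: [1, 0, 2, 3]


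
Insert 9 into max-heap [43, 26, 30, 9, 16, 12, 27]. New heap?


Append 9: [43, 26, 30, 9, 16, 12, 27, 9]
Bubble up: no swaps needed
Result: [43, 26, 30, 9, 16, 12, 27, 9]


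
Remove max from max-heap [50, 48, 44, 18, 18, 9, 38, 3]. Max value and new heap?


Max = 50
Replace root with last, heapify down
Resulting heap: [48, 18, 44, 3, 18, 9, 38]


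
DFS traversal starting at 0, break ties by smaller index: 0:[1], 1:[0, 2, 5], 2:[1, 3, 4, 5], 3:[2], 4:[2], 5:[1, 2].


DFS stack-based: start with [0]
Visit order: [0, 1, 2, 3, 4, 5]


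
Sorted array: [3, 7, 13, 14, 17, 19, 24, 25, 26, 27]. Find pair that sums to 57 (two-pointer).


Two pointers: lo=0, hi=9
No pair sums to 57


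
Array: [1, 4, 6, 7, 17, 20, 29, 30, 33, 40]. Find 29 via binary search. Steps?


Search for 29:
[0,9] mid=4 arr[4]=17
[5,9] mid=7 arr[7]=30
[5,6] mid=5 arr[5]=20
[6,6] mid=6 arr[6]=29
Total: 4 comparisons


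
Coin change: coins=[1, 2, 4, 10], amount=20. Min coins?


dp[0]=0; dp[i]=1+min(dp[i-c] for c in coins)
...dp[15]=3, dp[16]=3, dp[17]=4, dp[18]=3, dp[19]=4, dp[20]=2
Minimum coins for 20 = 2


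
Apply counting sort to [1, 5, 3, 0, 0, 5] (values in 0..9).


Count array: [2, 1, 0, 1, 0, 2, 0, 0, 0, 0]
Reconstruct: [0, 0, 1, 3, 5, 5]


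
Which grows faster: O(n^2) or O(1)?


constant grows slower than quadratic
O(1) is asymptotically smaller; O(n^2) grows faster


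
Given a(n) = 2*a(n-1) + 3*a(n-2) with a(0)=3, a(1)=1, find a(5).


Build bottom-up:
...a(3)=25, a(4)=83, a(5)=2*83+3*25=241


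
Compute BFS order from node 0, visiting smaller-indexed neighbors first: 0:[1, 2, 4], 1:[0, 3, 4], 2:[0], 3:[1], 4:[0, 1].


BFS queue: start with [0]
Visit order: [0, 1, 2, 4, 3]


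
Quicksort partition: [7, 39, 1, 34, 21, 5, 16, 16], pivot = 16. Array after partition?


Elements <= 16 go left of pivot.
Result: [7, 1, 5, 16, 16, 39, 34, 21], pivot at index 4


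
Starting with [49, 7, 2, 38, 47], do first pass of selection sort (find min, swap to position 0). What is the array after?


After one pass: [2, 7, 49, 38, 47]


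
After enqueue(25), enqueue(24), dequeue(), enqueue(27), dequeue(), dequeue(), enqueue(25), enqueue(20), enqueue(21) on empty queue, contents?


enqueue(25) -> [25]
enqueue(24) -> [25, 24]
dequeue() returns 25 -> [24]
enqueue(27) -> [24, 27]
dequeue() returns 24 -> [27]
dequeue() returns 27 -> []
enqueue(25) -> [25]
enqueue(20) -> [25, 20]
enqueue(21) -> [25, 20, 21]
Final queue (front to back): [25, 20, 21]


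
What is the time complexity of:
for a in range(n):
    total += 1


Per nesting level: O(n) = O(n)
Complexity: O(n)


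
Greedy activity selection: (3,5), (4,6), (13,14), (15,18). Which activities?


Greedy: pick earliest-ending, then skip overlaps.
Selected (3 activities): [(3, 5), (13, 14), (15, 18)]


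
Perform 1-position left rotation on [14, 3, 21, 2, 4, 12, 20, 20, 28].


Left rotate by 1: [3, 21, 2, 4, 12, 20, 20, 28, 14]


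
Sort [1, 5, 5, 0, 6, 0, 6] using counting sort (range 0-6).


Count array: [2, 1, 0, 0, 0, 2, 2]
Reconstruct: [0, 0, 1, 5, 5, 6, 6]


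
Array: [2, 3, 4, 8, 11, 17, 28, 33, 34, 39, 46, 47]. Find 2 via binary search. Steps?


Search for 2:
[0,11] mid=5 arr[5]=17
[0,4] mid=2 arr[2]=4
[0,1] mid=0 arr[0]=2
Total: 3 comparisons


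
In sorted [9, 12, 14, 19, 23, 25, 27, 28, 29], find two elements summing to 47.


Two pointers: lo=0, hi=8
Found pair: (19, 28) summing to 47


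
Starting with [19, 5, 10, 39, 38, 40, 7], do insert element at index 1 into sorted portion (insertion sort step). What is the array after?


After one pass: [5, 19, 10, 39, 38, 40, 7]


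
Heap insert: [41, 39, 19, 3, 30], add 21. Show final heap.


Append 21: [41, 39, 19, 3, 30, 21]
Bubble up: swap idx 5(21) with idx 2(19)
Result: [41, 39, 21, 3, 30, 19]


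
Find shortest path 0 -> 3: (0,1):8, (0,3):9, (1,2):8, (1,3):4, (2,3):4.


Dijkstra from 0:
Distances: {0: 0, 1: 8, 2: 13, 3: 9}
Shortest distance to 3 = 9, path = [0, 3]


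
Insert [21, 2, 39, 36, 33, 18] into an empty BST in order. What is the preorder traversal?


Root = 21; build tree by BST insertion.
Preorder traversal: [21, 2, 18, 39, 36, 33]


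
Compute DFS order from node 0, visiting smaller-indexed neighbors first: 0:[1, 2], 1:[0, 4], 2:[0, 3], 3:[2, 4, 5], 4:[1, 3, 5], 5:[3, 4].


DFS stack-based: start with [0]
Visit order: [0, 1, 4, 3, 2, 5]


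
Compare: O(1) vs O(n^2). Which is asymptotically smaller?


constant grows slower than quadratic
O(1) is asymptotically smaller; O(n^2) grows faster


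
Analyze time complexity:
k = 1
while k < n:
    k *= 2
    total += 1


Per nesting level: O(log n) = O(log n)
Complexity: O(log n)


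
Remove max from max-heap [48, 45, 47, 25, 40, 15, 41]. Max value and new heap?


Max = 48
Replace root with last, heapify down
Resulting heap: [47, 45, 41, 25, 40, 15]


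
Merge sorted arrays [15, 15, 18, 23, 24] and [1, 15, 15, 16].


Compare heads, take smaller each step.
Merged: [1, 15, 15, 15, 15, 16, 18, 23, 24]


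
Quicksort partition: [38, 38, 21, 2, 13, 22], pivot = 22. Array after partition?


Elements <= 22 go left of pivot.
Result: [21, 2, 13, 22, 38, 38], pivot at index 3


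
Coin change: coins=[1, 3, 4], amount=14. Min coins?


dp[0]=0; dp[i]=1+min(dp[i-c] for c in coins)
...dp[9]=3, dp[10]=3, dp[11]=3, dp[12]=3, dp[13]=4, dp[14]=4
Minimum coins for 14 = 4


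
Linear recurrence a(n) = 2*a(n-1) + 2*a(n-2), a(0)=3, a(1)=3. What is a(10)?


Build bottom-up:
...a(8)=4656, a(9)=12720, a(10)=2*12720+2*4656=34752


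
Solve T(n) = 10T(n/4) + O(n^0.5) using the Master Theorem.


a=10, b=4, c=0.5. log_4(10)=1.661 > c=0.5. Case 1: O(n^log_b(a)) = O(n^1.661)
Complexity: O(n^1.661)


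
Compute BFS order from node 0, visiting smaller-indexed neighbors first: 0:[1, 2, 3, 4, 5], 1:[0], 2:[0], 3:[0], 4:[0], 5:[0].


BFS queue: start with [0]
Visit order: [0, 1, 2, 3, 4, 5]


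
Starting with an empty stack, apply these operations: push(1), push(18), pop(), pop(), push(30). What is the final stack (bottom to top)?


push(1) -> [1]
push(18) -> [1, 18]
pop() returns 18 -> [1]
pop() returns 1 -> []
push(30) -> [30]
Final stack (bottom to top): [30]


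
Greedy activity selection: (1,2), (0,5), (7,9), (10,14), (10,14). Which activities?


Greedy: pick earliest-ending, then skip overlaps.
Selected (3 activities): [(1, 2), (7, 9), (10, 14)]


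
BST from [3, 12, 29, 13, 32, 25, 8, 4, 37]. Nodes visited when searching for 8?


BST root = 3
Search for 8: compare at each node
Path: [3, 12, 8]


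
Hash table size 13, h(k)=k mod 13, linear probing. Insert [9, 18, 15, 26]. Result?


Insertions: 9->slot 9; 18->slot 5; 15->slot 2; 26->slot 0
Table: [26, None, 15, None, None, 18, None, None, None, 9, None, None, None]


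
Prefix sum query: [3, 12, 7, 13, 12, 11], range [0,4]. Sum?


Prefix sums: [0, 3, 15, 22, 35, 47, 58]
Sum[0..4] = prefix[5] - prefix[0] = 47 - 0 = 47


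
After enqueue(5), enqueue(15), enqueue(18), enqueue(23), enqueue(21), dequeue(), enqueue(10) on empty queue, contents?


enqueue(5) -> [5]
enqueue(15) -> [5, 15]
enqueue(18) -> [5, 15, 18]
enqueue(23) -> [5, 15, 18, 23]
enqueue(21) -> [5, 15, 18, 23, 21]
dequeue() returns 5 -> [15, 18, 23, 21]
enqueue(10) -> [15, 18, 23, 21, 10]
Final queue (front to back): [15, 18, 23, 21, 10]


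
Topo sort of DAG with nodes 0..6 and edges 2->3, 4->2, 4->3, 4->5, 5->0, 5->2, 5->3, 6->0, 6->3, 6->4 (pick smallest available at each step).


Kahn's algorithm, process smallest node first
Order: [1, 6, 4, 5, 0, 2, 3]


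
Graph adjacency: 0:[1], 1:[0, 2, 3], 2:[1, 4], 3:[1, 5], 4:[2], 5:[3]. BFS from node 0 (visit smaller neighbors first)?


BFS queue: start with [0]
Visit order: [0, 1, 2, 3, 4, 5]


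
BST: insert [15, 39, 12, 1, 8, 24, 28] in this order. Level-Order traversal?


Root = 15; build tree by BST insertion.
Level-Order traversal: [15, 12, 39, 1, 24, 8, 28]


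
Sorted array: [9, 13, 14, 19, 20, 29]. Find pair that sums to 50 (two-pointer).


Two pointers: lo=0, hi=5
No pair sums to 50


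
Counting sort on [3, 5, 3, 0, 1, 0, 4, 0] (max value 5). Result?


Count array: [3, 1, 0, 2, 1, 1]
Reconstruct: [0, 0, 0, 1, 3, 3, 4, 5]


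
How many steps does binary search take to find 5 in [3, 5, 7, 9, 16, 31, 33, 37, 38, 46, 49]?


Search for 5:
[0,10] mid=5 arr[5]=31
[0,4] mid=2 arr[2]=7
[0,1] mid=0 arr[0]=3
[1,1] mid=1 arr[1]=5
Total: 4 comparisons
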